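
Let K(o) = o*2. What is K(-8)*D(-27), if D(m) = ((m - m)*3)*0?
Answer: 0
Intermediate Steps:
K(o) = 2*o
D(m) = 0 (D(m) = (0*3)*0 = 0*0 = 0)
K(-8)*D(-27) = (2*(-8))*0 = -16*0 = 0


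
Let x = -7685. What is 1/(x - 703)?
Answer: -1/8388 ≈ -0.00011922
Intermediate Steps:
1/(x - 703) = 1/(-7685 - 703) = 1/(-8388) = -1/8388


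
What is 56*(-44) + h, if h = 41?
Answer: -2423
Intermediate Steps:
56*(-44) + h = 56*(-44) + 41 = -2464 + 41 = -2423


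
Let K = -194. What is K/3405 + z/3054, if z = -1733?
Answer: -2164447/3466290 ≈ -0.62443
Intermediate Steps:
K/3405 + z/3054 = -194/3405 - 1733/3054 = -2164447/3466290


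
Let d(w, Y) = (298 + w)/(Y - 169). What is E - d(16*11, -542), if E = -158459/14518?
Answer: -63763/6222 ≈ -10.248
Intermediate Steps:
d(w, Y) = (298 + w)/(-169 + Y)
E = -22637/2074 (E = -158459*1/14518 = -22637/2074 ≈ -10.915)
E - d(16*11, -542) = -22637/2074 - (298 + 16*11)/(-169 - 542) = -22637/2074 - (298 + 176)/(-711) = -22637/2074 - (-1)*474/711 = -22637/2074 - 1*(-⅔) = -22637/2074 + ⅔ = -63763/6222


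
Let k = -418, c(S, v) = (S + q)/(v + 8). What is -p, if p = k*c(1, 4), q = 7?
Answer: 836/3 ≈ 278.67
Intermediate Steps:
c(S, v) = (7 + S)/(8 + v) (c(S, v) = (S + 7)/(v + 8) = (7 + S)/(8 + v))
p = -836/3 (p = -418*(7 + 1)/(8 + 4) = -418*8/12 = -209*8/6 = -418*2/3 = -836/3 ≈ -278.67)
-p = -1*(-836/3) = 836/3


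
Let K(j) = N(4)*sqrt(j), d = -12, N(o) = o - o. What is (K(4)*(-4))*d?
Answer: 0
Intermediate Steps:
N(o) = 0
K(j) = 0 (K(j) = 0*sqrt(j) = 0)
(K(4)*(-4))*d = (0*(-4))*(-12) = 0*(-12) = 0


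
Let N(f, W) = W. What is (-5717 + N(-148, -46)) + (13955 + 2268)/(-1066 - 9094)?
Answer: -58568303/10160 ≈ -5764.6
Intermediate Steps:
(-5717 + N(-148, -46)) + (13955 + 2268)/(-1066 - 9094) = (-5717 - 46) + (13955 + 2268)/(-1066 - 9094) = -5763 + 16223/(-10160) = -5763 + 16223*(-1/10160) = -5763 - 16223/10160 = -58568303/10160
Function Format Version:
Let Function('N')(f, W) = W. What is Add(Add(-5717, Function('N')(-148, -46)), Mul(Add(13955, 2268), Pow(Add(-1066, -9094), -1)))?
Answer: Rational(-58568303, 10160) ≈ -5764.6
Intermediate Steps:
Add(Add(-5717, Function('N')(-148, -46)), Mul(Add(13955, 2268), Pow(Add(-1066, -9094), -1))) = Add(Add(-5717, -46), Mul(Add(13955, 2268), Pow(Add(-1066, -9094), -1))) = Add(-5763, Mul(16223, Pow(-10160, -1))) = Add(-5763, Mul(16223, Rational(-1, 10160))) = Add(-5763, Rational(-16223, 10160)) = Rational(-58568303, 10160)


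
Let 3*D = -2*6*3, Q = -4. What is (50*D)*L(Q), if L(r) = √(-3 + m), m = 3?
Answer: 0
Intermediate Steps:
D = -12 (D = (-2*6*3)/3 = (-12*3)/3 = (⅓)*(-36) = -12)
L(r) = 0 (L(r) = √(-3 + 3) = √0 = 0)
(50*D)*L(Q) = (50*(-12))*0 = -600*0 = 0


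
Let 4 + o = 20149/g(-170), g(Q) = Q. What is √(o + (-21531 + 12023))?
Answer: I*√278322130/170 ≈ 98.135*I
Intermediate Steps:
o = -20829/170 (o = -4 + 20149/(-170) = -4 + 20149*(-1/170) = -4 - 20149/170 = -20829/170 ≈ -122.52)
√(o + (-21531 + 12023)) = √(-20829/170 + (-21531 + 12023)) = √(-20829/170 - 9508) = √(-1637189/170) = I*√278322130/170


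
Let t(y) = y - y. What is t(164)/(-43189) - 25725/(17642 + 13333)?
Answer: -49/59 ≈ -0.83051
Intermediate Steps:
t(y) = 0
t(164)/(-43189) - 25725/(17642 + 13333) = 0/(-43189) - 25725/(17642 + 13333) = 0*(-1/43189) - 25725/30975 = 0 - 25725*1/30975 = 0 - 49/59 = -49/59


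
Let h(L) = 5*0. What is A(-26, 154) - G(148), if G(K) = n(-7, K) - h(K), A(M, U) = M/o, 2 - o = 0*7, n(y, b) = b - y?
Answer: -168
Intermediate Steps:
o = 2 (o = 2 - 0*7 = 2 - 1*0 = 2 + 0 = 2)
h(L) = 0
A(M, U) = M/2
G(K) = 7 + K (G(K) = (K - 1*(-7)) - 1*0 = (K + 7) + 0 = (7 + K) + 0 = 7 + K)
A(-26, 154) - G(148) = (1/2)*(-26) - (7 + 148) = -13 - 1*155 = -13 - 155 = -168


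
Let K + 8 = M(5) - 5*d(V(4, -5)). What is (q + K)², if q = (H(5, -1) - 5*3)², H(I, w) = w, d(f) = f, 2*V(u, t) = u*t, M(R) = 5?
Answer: 91809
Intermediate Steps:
V(u, t) = t*u/2 (V(u, t) = (u*t)/2 = (t*u)/2 = t*u/2)
K = 47 (K = -8 + (5 - 5*(-5)*4/2) = -8 + (5 - 5*(-10)) = -8 + (5 + 50) = -8 + 55 = 47)
q = 256 (q = (-1 - 5*3)² = (-1 - 15)² = (-16)² = 256)
(q + K)² = (256 + 47)² = 303² = 91809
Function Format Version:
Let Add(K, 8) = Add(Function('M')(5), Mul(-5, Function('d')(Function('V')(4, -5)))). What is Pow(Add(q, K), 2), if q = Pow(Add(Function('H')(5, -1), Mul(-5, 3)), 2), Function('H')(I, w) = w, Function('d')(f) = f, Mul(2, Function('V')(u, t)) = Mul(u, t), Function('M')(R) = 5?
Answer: 91809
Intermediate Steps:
Function('V')(u, t) = Mul(Rational(1, 2), t, u) (Function('V')(u, t) = Mul(Rational(1, 2), Mul(u, t)) = Mul(Rational(1, 2), Mul(t, u)) = Mul(Rational(1, 2), t, u))
K = 47 (K = Add(-8, Add(5, Mul(-5, Mul(Rational(1, 2), -5, 4)))) = Add(-8, Add(5, Mul(-5, -10))) = Add(-8, Add(5, 50)) = Add(-8, 55) = 47)
q = 256 (q = Pow(Add(-1, Mul(-5, 3)), 2) = Pow(Add(-1, -15), 2) = Pow(-16, 2) = 256)
Pow(Add(q, K), 2) = Pow(Add(256, 47), 2) = Pow(303, 2) = 91809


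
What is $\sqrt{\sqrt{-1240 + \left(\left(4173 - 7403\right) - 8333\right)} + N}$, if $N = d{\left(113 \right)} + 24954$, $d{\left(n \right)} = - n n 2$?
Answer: $\sqrt{-584 + i \sqrt{12803}} \approx 2.3303 + 24.278 i$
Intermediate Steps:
$d{\left(n \right)} = - 2 n^{2}$ ($d{\left(n \right)} = - n^{2} \cdot 2 = - 2 n^{2}$)
$N = -584$ ($N = - 2 \cdot 113^{2} + 24954 = \left(-2\right) 12769 + 24954 = -25538 + 24954 = -584$)
$\sqrt{\sqrt{-1240 + \left(\left(4173 - 7403\right) - 8333\right)} + N} = \sqrt{\sqrt{-1240 + \left(\left(4173 - 7403\right) - 8333\right)} - 584} = \sqrt{\sqrt{-1240 - 11563} - 584} = \sqrt{\sqrt{-12803} - 584} = \sqrt{i \sqrt{12803} - 584} = \sqrt{-584 + i \sqrt{12803}}$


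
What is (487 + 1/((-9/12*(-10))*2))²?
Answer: 53377636/225 ≈ 2.3723e+5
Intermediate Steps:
(487 + 1/((-9/12*(-10))*2))² = (487 + 1/((-9*1/12*(-10))*2))² = (487 + 1/(-¾*(-10)*2))² = (487 + 1/((15/2)*2))² = (487 + 1/15)² = (7306/15)² = 53377636/225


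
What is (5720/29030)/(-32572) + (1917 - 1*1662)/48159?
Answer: 2007030386/379478937837 ≈ 0.0052889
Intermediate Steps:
(5720/29030)/(-32572) + (1917 - 1*1662)/48159 = (5720*(1/29030))*(-1/32572) + (1917 - 1662)*(1/48159) = (572/2903)*(-1/32572) + 255*(1/48159) = -143/23639129 + 85/16053 = 2007030386/379478937837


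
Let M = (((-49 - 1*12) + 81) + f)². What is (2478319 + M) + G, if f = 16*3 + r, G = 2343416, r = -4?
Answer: 4825831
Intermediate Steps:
f = 44 (f = 16*3 - 4 = 48 - 4 = 44)
M = 4096 (M = (((-49 - 1*12) + 81) + 44)² = (((-49 - 12) + 81) + 44)² = ((-61 + 81) + 44)² = (20 + 44)² = 64² = 4096)
(2478319 + M) + G = (2478319 + 4096) + 2343416 = 2482415 + 2343416 = 4825831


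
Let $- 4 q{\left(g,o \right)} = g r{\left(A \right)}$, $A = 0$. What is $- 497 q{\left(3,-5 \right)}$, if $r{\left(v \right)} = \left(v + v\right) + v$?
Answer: $0$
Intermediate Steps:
$r{\left(v \right)} = 3 v$ ($r{\left(v \right)} = 2 v + v = 3 v$)
$q{\left(g,o \right)} = 0$ ($q{\left(g,o \right)} = - \frac{g 3 \cdot 0}{4} = - \frac{g 0}{4} = \left(- \frac{1}{4}\right) 0 = 0$)
$- 497 q{\left(3,-5 \right)} = \left(-497\right) 0 = 0$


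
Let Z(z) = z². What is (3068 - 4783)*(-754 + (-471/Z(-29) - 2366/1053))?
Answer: 88415876605/68121 ≈ 1.2979e+6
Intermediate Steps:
(3068 - 4783)*(-754 + (-471/Z(-29) - 2366/1053)) = (3068 - 4783)*(-754 + (-471/((-29)²) - 2366/1053)) = -1715*(-754 + (-471/841 - 2366*1/1053)) = -1715*(-754 + (-471*1/841 - 182/81)) = -1715*(-754 + (-471/841 - 182/81)) = -1715*(-754 - 191213/68121) = -1715*(-51554447/68121) = 88415876605/68121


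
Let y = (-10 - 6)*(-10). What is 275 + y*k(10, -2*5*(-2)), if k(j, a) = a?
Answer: 3475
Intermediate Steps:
y = 160 (y = -16*(-10) = 160)
275 + y*k(10, -2*5*(-2)) = 275 + 160*(-2*5*(-2)) = 275 + 160*(-10*(-2)) = 275 + 160*20 = 275 + 3200 = 3475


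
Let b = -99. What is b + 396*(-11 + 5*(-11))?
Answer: -26235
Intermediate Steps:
b + 396*(-11 + 5*(-11)) = -99 + 396*(-11 + 5*(-11)) = -99 + 396*(-11 - 55) = -99 + 396*(-66) = -99 - 26136 = -26235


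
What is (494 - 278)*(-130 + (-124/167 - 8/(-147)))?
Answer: -230994864/8183 ≈ -28229.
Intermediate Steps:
(494 - 278)*(-130 + (-124/167 - 8/(-147))) = 216*(-130 + (-124*1/167 - 8*(-1/147))) = 216*(-130 + (-124/167 + 8/147)) = 216*(-130 - 16892/24549) = 216*(-3208262/24549) = -230994864/8183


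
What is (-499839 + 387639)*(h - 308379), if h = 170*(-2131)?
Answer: 75246817800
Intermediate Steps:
h = -362270
(-499839 + 387639)*(h - 308379) = (-499839 + 387639)*(-362270 - 308379) = -112200*(-670649) = 75246817800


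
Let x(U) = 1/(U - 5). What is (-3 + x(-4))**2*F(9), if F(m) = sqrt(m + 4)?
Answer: 784*sqrt(13)/81 ≈ 34.898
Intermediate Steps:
x(U) = 1/(-5 + U)
F(m) = sqrt(4 + m)
(-3 + x(-4))**2*F(9) = (-3 + 1/(-5 - 4))**2*sqrt(4 + 9) = (-3 + 1/(-9))**2*sqrt(13) = (-3 - 1/9)**2*sqrt(13) = (-28/9)**2*sqrt(13) = 784*sqrt(13)/81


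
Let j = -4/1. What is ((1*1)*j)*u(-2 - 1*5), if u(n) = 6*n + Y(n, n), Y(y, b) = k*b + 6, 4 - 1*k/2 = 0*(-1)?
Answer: 368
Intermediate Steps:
k = 8 (k = 8 - 0*(-1) = 8 - 2*0 = 8 + 0 = 8)
j = -4 (j = -4*1 = -4)
Y(y, b) = 6 + 8*b (Y(y, b) = 8*b + 6 = 6 + 8*b)
u(n) = 6 + 14*n (u(n) = 6*n + (6 + 8*n) = 6 + 14*n)
((1*1)*j)*u(-2 - 1*5) = ((1*1)*(-4))*(6 + 14*(-2 - 1*5)) = (1*(-4))*(6 + 14*(-2 - 5)) = -4*(6 + 14*(-7)) = -4*(6 - 98) = -4*(-92) = 368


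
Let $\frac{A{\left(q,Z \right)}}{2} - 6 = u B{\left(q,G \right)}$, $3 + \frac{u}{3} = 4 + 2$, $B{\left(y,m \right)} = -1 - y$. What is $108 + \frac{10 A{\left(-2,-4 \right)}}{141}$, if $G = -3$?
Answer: $\frac{5176}{47} \approx 110.13$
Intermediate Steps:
$u = 9$ ($u = -9 + 3 \left(4 + 2\right) = -9 + 3 \cdot 6 = -9 + 18 = 9$)
$A{\left(q,Z \right)} = -6 - 18 q$ ($A{\left(q,Z \right)} = 12 + 2 \cdot 9 \left(-1 - q\right) = 12 + 2 \left(-9 - 9 q\right) = 12 - \left(18 + 18 q\right) = -6 - 18 q$)
$108 + \frac{10 A{\left(-2,-4 \right)}}{141} = 108 + \frac{10 \left(-6 - -36\right)}{141} = 108 + 10 \left(-6 + 36\right) \frac{1}{141} = 108 + 10 \cdot 30 \cdot \frac{1}{141} = 108 + 300 \cdot \frac{1}{141} = 108 + \frac{100}{47} = \frac{5176}{47}$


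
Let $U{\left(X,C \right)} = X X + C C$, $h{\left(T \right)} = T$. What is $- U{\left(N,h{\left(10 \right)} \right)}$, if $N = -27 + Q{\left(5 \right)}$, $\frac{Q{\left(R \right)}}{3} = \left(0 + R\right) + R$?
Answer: $-109$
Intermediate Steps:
$Q{\left(R \right)} = 6 R$ ($Q{\left(R \right)} = 3 \left(\left(0 + R\right) + R\right) = 3 \left(R + R\right) = 3 \cdot 2 R = 6 R$)
$N = 3$ ($N = -27 + 6 \cdot 5 = -27 + 30 = 3$)
$U{\left(X,C \right)} = C^{2} + X^{2}$ ($U{\left(X,C \right)} = X^{2} + C^{2} = C^{2} + X^{2}$)
$- U{\left(N,h{\left(10 \right)} \right)} = - (10^{2} + 3^{2}) = - (100 + 9) = \left(-1\right) 109 = -109$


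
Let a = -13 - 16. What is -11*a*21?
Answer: 6699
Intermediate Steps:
a = -29
-11*a*21 = -11*(-29)*21 = 319*21 = 6699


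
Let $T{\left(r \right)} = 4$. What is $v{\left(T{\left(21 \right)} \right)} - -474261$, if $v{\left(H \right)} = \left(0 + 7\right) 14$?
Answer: $474359$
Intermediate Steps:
$v{\left(H \right)} = 98$ ($v{\left(H \right)} = 7 \cdot 14 = 98$)
$v{\left(T{\left(21 \right)} \right)} - -474261 = 98 - -474261 = 98 + 474261 = 474359$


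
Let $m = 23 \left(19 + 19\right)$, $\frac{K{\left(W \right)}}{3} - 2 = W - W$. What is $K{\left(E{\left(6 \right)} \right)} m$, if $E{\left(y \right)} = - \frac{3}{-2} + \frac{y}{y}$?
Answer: $5244$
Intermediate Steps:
$E{\left(y \right)} = \frac{5}{2}$ ($E{\left(y \right)} = \left(-3\right) \left(- \frac{1}{2}\right) + 1 = \frac{3}{2} + 1 = \frac{5}{2}$)
$K{\left(W \right)} = 6$ ($K{\left(W \right)} = 6 + 3 \left(W - W\right) = 6 + 3 \cdot 0 = 6 + 0 = 6$)
$m = 874$ ($m = 23 \cdot 38 = 874$)
$K{\left(E{\left(6 \right)} \right)} m = 6 \cdot 874 = 5244$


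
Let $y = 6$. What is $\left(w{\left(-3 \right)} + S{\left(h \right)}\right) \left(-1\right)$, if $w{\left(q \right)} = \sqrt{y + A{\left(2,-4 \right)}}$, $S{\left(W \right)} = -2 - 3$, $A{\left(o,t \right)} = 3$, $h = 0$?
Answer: $2$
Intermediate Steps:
$S{\left(W \right)} = -5$
$w{\left(q \right)} = 3$ ($w{\left(q \right)} = \sqrt{6 + 3} = \sqrt{9} = 3$)
$\left(w{\left(-3 \right)} + S{\left(h \right)}\right) \left(-1\right) = \left(3 - 5\right) \left(-1\right) = \left(-2\right) \left(-1\right) = 2$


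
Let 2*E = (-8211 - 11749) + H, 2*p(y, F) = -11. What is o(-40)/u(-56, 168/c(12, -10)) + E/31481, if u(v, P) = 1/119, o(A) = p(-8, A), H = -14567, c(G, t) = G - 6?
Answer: -20621578/31481 ≈ -655.05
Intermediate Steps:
c(G, t) = -6 + G
p(y, F) = -11/2 (p(y, F) = (½)*(-11) = -11/2)
o(A) = -11/2
u(v, P) = 1/119
E = -34527/2 (E = ((-8211 - 11749) - 14567)/2 = (-19960 - 14567)/2 = (½)*(-34527) = -34527/2 ≈ -17264.)
o(-40)/u(-56, 168/c(12, -10)) + E/31481 = -11/(2*1/119) - 34527/2/31481 = -11/2*119 - 34527/2*1/31481 = -1309/2 - 34527/62962 = -20621578/31481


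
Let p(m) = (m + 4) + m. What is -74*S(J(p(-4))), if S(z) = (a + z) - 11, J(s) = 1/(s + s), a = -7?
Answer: 5365/4 ≈ 1341.3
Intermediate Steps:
p(m) = 4 + 2*m (p(m) = (4 + m) + m = 4 + 2*m)
J(s) = 1/(2*s)
S(z) = -18 + z (S(z) = (-7 + z) - 11 = -18 + z)
-74*S(J(p(-4))) = -74*(-18 + 1/(2*(4 + 2*(-4)))) = -74*(-18 + 1/(2*(4 - 8))) = -74*(-18 + (½)/(-4)) = -74*(-18 + (½)*(-¼)) = -74*(-18 - ⅛) = -74*(-145/8) = 5365/4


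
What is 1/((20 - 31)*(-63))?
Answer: 1/693 ≈ 0.0014430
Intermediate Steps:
1/((20 - 31)*(-63)) = 1/(-11*(-63)) = 1/693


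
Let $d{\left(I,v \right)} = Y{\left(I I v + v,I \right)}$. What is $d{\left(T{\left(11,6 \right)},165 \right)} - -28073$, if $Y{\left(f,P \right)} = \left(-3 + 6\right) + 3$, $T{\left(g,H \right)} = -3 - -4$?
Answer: $28079$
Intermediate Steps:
$T{\left(g,H \right)} = 1$ ($T{\left(g,H \right)} = -3 + 4 = 1$)
$Y{\left(f,P \right)} = 6$ ($Y{\left(f,P \right)} = 3 + 3 = 6$)
$d{\left(I,v \right)} = 6$
$d{\left(T{\left(11,6 \right)},165 \right)} - -28073 = 6 - -28073 = 6 + 28073 = 28079$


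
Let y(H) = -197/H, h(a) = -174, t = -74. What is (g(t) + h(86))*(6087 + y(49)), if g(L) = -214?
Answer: -115649608/49 ≈ -2.3602e+6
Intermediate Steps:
(g(t) + h(86))*(6087 + y(49)) = (-214 - 174)*(6087 - 197/49) = -388*(6087 - 197*1/49) = -388*(6087 - 197/49) = -388*298066/49 = -115649608/49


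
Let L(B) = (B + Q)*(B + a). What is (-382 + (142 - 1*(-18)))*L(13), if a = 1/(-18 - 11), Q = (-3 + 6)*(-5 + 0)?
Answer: 166944/29 ≈ 5756.7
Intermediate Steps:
Q = -15 (Q = 3*(-5) = -15)
a = -1/29 (a = 1/(-29) = -1/29 ≈ -0.034483)
L(B) = (-15 + B)*(-1/29 + B) (L(B) = (B - 15)*(B - 1/29) = (-15 + B)*(-1/29 + B))
(-382 + (142 - 1*(-18)))*L(13) = (-382 + (142 - 1*(-18)))*(15/29 + 13² - 436/29*13) = (-382 + (142 + 18))*(15/29 + 169 - 5668/29) = (-382 + 160)*(-752/29) = -222*(-752/29) = 166944/29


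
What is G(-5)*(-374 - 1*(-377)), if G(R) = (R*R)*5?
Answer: 375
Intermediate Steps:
G(R) = 5*R² (G(R) = R²*5 = 5*R²)
G(-5)*(-374 - 1*(-377)) = (5*(-5)²)*(-374 - 1*(-377)) = (5*25)*(-374 + 377) = 125*3 = 375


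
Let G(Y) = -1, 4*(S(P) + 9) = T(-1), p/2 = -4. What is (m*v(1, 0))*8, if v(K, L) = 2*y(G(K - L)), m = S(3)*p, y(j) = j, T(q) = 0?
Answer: -1152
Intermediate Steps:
p = -8 (p = 2*(-4) = -8)
S(P) = -9 (S(P) = -9 + (¼)*0 = -9 + 0 = -9)
m = 72 (m = -9*(-8) = 72)
v(K, L) = -2 (v(K, L) = 2*(-1) = -2)
(m*v(1, 0))*8 = (72*(-2))*8 = -144*8 = -1152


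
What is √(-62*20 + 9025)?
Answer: 3*√865 ≈ 88.233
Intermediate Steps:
√(-62*20 + 9025) = √(-1240 + 9025) = √7785 = 3*√865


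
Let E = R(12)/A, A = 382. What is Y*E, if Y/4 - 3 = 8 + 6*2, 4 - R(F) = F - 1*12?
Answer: 184/191 ≈ 0.96335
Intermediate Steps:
R(F) = 16 - F (R(F) = 4 - (F - 1*12) = 4 - (F - 12) = 4 - (-12 + F) = 4 + (12 - F) = 16 - F)
Y = 92 (Y = 12 + 4*(8 + 6*2) = 12 + 4*(8 + 12) = 12 + 4*20 = 12 + 80 = 92)
E = 2/191 (E = (16 - 1*12)/382 = (16 - 12)*(1/382) = 4*(1/382) = 2/191 ≈ 0.010471)
Y*E = 92*(2/191) = 184/191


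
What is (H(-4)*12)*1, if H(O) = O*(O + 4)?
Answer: 0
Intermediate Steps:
H(O) = O*(4 + O)
(H(-4)*12)*1 = (-4*(4 - 4)*12)*1 = (-4*0*12)*1 = (0*12)*1 = 0*1 = 0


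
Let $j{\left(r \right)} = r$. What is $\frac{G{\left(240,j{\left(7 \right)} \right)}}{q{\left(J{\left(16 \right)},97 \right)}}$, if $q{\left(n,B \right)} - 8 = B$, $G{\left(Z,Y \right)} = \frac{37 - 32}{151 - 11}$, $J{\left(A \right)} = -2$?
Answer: $\frac{1}{2940} \approx 0.00034014$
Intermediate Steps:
$G{\left(Z,Y \right)} = \frac{1}{28}$ ($G{\left(Z,Y \right)} = \frac{5}{140} = 5 \cdot \frac{1}{140} = \frac{1}{28}$)
$q{\left(n,B \right)} = 8 + B$
$\frac{G{\left(240,j{\left(7 \right)} \right)}}{q{\left(J{\left(16 \right)},97 \right)}} = \frac{1}{28 \left(8 + 97\right)} = \frac{1}{28 \cdot 105} = \frac{1}{28} \cdot \frac{1}{105} = \frac{1}{2940}$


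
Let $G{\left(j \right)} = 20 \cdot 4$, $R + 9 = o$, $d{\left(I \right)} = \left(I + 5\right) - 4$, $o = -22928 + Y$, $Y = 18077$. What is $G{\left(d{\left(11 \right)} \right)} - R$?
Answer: $4940$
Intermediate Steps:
$o = -4851$ ($o = -22928 + 18077 = -4851$)
$d{\left(I \right)} = 1 + I$ ($d{\left(I \right)} = \left(5 + I\right) - 4 = 1 + I$)
$R = -4860$ ($R = -9 - 4851 = -4860$)
$G{\left(j \right)} = 80$
$G{\left(d{\left(11 \right)} \right)} - R = 80 - -4860 = 80 + 4860 = 4940$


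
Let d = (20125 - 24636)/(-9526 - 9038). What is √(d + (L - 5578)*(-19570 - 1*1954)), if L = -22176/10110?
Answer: √173847510082420224015/1203090 ≈ 10959.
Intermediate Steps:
d = 347/1428 (d = -4511/(-18564) = -4511*(-1/18564) = 347/1428 ≈ 0.24300)
L = -3696/1685 (L = -22176*1/10110 = -3696/1685 ≈ -2.1935)
√(d + (L - 5578)*(-19570 - 1*1954)) = √(347/1428 + (-3696/1685 - 5578)*(-19570 - 1*1954)) = √(347/1428 - 9402626*(-19570 - 1954)/1685) = √(347/1428 - 9402626/1685*(-21524)) = √(347/1428 + 202382122024/1685) = √(289001670834967/2406180) = √173847510082420224015/1203090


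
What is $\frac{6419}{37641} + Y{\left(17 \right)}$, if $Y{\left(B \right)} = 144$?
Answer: $\frac{5426723}{37641} \approx 144.17$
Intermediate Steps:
$\frac{6419}{37641} + Y{\left(17 \right)} = \frac{6419}{37641} + 144 = \frac{5426723}{37641}$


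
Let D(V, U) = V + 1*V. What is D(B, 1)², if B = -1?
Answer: 4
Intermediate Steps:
D(V, U) = 2*V (D(V, U) = V + V = 2*V)
D(B, 1)² = (2*(-1))² = (-2)² = 4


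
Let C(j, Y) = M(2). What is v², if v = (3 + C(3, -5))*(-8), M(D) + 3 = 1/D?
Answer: 16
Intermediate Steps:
M(D) = -3 + 1/D
C(j, Y) = -5/2 (C(j, Y) = -3 + 1/2 = -3 + ½ = -5/2)
v = -4 (v = (3 - 5/2)*(-8) = (½)*(-8) = -4)
v² = (-4)² = 16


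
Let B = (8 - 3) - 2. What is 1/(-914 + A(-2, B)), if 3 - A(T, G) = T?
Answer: -1/909 ≈ -0.0011001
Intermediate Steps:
B = 3 (B = 5 - 2 = 3)
A(T, G) = 3 - T
1/(-914 + A(-2, B)) = 1/(-914 + (3 - 1*(-2))) = 1/(-914 + (3 + 2)) = 1/(-914 + 5) = 1/(-909) = -1/909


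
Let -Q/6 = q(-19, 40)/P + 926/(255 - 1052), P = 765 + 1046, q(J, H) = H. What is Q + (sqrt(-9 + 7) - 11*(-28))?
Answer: 454427672/1443367 + I*sqrt(2) ≈ 314.84 + 1.4142*I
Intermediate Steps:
P = 1811
Q = 9870636/1443367 (Q = -6*(40/1811 + 926/(255 - 1052)) = -6*(40*(1/1811) + 926/(-797)) = -6*(40/1811 + 926*(-1/797)) = -6*(40/1811 - 926/797) = -6*(-1645106/1443367) = 9870636/1443367 ≈ 6.8386)
Q + (sqrt(-9 + 7) - 11*(-28)) = 9870636/1443367 + (sqrt(-9 + 7) - 11*(-28)) = 9870636/1443367 + (sqrt(-2) + 308) = 9870636/1443367 + (I*sqrt(2) + 308) = 9870636/1443367 + (308 + I*sqrt(2)) = 454427672/1443367 + I*sqrt(2)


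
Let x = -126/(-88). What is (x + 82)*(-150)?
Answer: -275325/22 ≈ -12515.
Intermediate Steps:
x = 63/44 (x = -126*(-1/88) = 63/44 ≈ 1.4318)
(x + 82)*(-150) = (63/44 + 82)*(-150) = (3671/44)*(-150) = -275325/22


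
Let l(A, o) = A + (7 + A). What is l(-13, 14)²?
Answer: 361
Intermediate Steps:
l(A, o) = 7 + 2*A
l(-13, 14)² = (7 + 2*(-13))² = (7 - 26)² = (-19)² = 361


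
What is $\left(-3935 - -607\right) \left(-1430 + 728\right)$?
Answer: $2336256$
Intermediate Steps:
$\left(-3935 - -607\right) \left(-1430 + 728\right) = \left(-3935 + \left(-2 + 609\right)\right) \left(-702\right) = \left(-3935 + 607\right) \left(-702\right) = \left(-3328\right) \left(-702\right) = 2336256$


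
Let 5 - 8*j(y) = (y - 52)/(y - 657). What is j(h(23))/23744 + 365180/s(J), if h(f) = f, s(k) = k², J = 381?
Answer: 43978925592941/17481676520448 ≈ 2.5157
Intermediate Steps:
j(y) = 5/8 - (-52 + y)/(8*(-657 + y)) (j(y) = 5/8 - (y - 52)/(8*(y - 657)) = 5/8 - (-52 + y)/(8*(-657 + y)))
j(h(23))/23744 + 365180/s(J) = ((-3233 + 4*23)/(8*(-657 + 23)))/23744 + 365180/(381²) = ((⅛)*(-3233 + 92)/(-634))*(1/23744) + 365180/145161 = ((⅛)*(-1/634)*(-3141))*(1/23744) + 365180*(1/145161) = (3141/5072)*(1/23744) + 365180/145161 = 3141/120429568 + 365180/145161 = 43978925592941/17481676520448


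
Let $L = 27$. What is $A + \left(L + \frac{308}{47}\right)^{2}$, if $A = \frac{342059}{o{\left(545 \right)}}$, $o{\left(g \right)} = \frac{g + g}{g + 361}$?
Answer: $\frac{343645950248}{1203905} \approx 2.8544 \cdot 10^{5}$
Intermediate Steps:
$o{\left(g \right)} = \frac{2 g}{361 + g}$
$A = \frac{154952727}{545}$ ($A = \frac{342059}{2 \cdot 545 \frac{1}{361 + 545}} = \frac{342059}{2 \cdot 545 \cdot \frac{1}{906}} = \frac{342059}{\frac{545}{453}} = 342059 \cdot \frac{453}{545} = \frac{154952727}{545} \approx 2.8432 \cdot 10^{5}$)
$A + \left(L + \frac{308}{47}\right)^{2} = \frac{154952727}{545} + \left(27 + \frac{308}{47}\right)^{2} = \frac{154952727}{545} + \left(\frac{1577}{47}\right)^{2} = \frac{154952727}{545} + \frac{2486929}{2209} = \frac{343645950248}{1203905}$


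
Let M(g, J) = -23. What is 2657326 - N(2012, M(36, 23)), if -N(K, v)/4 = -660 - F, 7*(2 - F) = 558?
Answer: 18584978/7 ≈ 2.6550e+6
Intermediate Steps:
F = -544/7 (F = 2 - ⅐*558 = 2 - 558/7 = -544/7 ≈ -77.714)
N(K, v) = 16304/7 (N(K, v) = -4*(-660 - 1*(-544/7)) = -4*(-660 + 544/7) = -4*(-4076/7) = 16304/7)
2657326 - N(2012, M(36, 23)) = 2657326 - 1*16304/7 = 2657326 - 16304/7 = 18584978/7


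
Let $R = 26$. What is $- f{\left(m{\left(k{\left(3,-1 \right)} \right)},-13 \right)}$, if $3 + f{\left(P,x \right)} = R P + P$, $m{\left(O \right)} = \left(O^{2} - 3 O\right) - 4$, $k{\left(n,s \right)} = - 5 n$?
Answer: $-7179$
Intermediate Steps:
$m{\left(O \right)} = -4 + O^{2} - 3 O$
$f{\left(P,x \right)} = -3 + 27 P$ ($f{\left(P,x \right)} = -3 + \left(26 P + P\right) = -3 + 27 P$)
$- f{\left(m{\left(k{\left(3,-1 \right)} \right)},-13 \right)} = - (-3 + 27 \left(-4 + \left(\left(-5\right) 3\right)^{2} - 3 \left(\left(-5\right) 3\right)\right)) = - (-3 + 27 \left(-4 + \left(-15\right)^{2} - -45\right)) = - (-3 + 27 \left(-4 + 225 + 45\right)) = - (-3 + 27 \cdot 266) = - (-3 + 7182) = \left(-1\right) 7179 = -7179$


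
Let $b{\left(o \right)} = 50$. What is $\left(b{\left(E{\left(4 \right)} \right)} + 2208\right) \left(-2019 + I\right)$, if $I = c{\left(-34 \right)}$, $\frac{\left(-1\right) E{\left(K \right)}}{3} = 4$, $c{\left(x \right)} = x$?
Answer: $-4635674$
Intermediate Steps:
$E{\left(K \right)} = -12$ ($E{\left(K \right)} = \left(-3\right) 4 = -12$)
$I = -34$
$\left(b{\left(E{\left(4 \right)} \right)} + 2208\right) \left(-2019 + I\right) = \left(50 + 2208\right) \left(-2019 - 34\right) = 2258 \left(-2053\right) = -4635674$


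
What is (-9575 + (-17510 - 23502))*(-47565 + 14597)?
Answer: 1667752216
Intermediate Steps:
(-9575 + (-17510 - 23502))*(-47565 + 14597) = (-9575 - 41012)*(-32968) = -50587*(-32968) = 1667752216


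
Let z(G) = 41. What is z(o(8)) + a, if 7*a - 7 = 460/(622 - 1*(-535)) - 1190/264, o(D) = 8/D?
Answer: 44273161/1069068 ≈ 41.413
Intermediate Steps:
a = 441373/1069068 (a = 1 + (460/(622 - 1*(-535)) - 1190/264)/7 = 1 + (460/(622 + 535) - 1190*1/264)/7 = 1 + (460/1157 - 595/132)/7 = 1 + (⅐)*(-627695/152724) = 1 - 627695/1069068 = 441373/1069068 ≈ 0.41286)
z(o(8)) + a = 41 + 441373/1069068 = 44273161/1069068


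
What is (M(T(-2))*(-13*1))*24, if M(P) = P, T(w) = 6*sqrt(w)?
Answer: -1872*I*sqrt(2) ≈ -2647.4*I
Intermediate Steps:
(M(T(-2))*(-13*1))*24 = ((6*sqrt(-2))*(-13*1))*24 = ((6*(I*sqrt(2)))*(-13))*24 = ((6*I*sqrt(2))*(-13))*24 = -78*I*sqrt(2)*24 = -1872*I*sqrt(2)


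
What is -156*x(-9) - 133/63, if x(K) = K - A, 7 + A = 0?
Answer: 2789/9 ≈ 309.89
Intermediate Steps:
A = -7 (A = -7 + 0 = -7)
x(K) = 7 + K (x(K) = K - 1*(-7) = K + 7 = 7 + K)
-156*x(-9) - 133/63 = -156*(7 - 9) - 133/63 = -156*(-2) - 133*1/63 = 312 - 19/9 = 2789/9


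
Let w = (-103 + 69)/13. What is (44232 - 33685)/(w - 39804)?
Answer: -137111/517486 ≈ -0.26496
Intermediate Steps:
w = -34/13 (w = (1/13)*(-34) = -34/13 ≈ -2.6154)
(44232 - 33685)/(w - 39804) = (44232 - 33685)/(-34/13 - 39804) = 10547/(-517486/13) = 10547*(-13/517486) = -137111/517486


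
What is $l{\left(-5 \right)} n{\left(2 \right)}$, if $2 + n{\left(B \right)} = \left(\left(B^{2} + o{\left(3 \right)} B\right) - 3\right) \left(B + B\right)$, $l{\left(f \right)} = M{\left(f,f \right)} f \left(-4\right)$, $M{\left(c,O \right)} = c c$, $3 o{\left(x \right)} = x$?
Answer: $5000$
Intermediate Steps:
$o{\left(x \right)} = \frac{x}{3}$
$M{\left(c,O \right)} = c^{2}$
$l{\left(f \right)} = - 4 f^{3}$ ($l{\left(f \right)} = f^{2} f \left(-4\right) = f^{3} \left(-4\right) = - 4 f^{3}$)
$n{\left(B \right)} = -2 + 2 B \left(-3 + B + B^{2}\right)$ ($n{\left(B \right)} = -2 + \left(\left(B^{2} + \frac{1}{3} \cdot 3 B\right) - 3\right) \left(B + B\right) = -2 + \left(\left(B^{2} + 1 B\right) - 3\right) 2 B = -2 + \left(\left(B^{2} + B\right) - 3\right) 2 B = -2 + \left(\left(B + B^{2}\right) - 3\right) 2 B = -2 + \left(-3 + B + B^{2}\right) 2 B = -2 + 2 B \left(-3 + B + B^{2}\right)$)
$l{\left(-5 \right)} n{\left(2 \right)} = - 4 \left(-5\right)^{3} \left(-2 - 12 + 2 \cdot 2^{2} + 2 \cdot 2^{3}\right) = \left(-4\right) \left(-125\right) \left(-2 - 12 + 2 \cdot 4 + 2 \cdot 8\right) = 500 \left(-2 - 12 + 8 + 16\right) = 500 \cdot 10 = 5000$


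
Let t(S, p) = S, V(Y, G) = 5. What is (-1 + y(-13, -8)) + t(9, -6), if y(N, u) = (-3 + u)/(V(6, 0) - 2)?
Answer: 13/3 ≈ 4.3333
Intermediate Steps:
y(N, u) = -1 + u/3 (y(N, u) = (-3 + u)/(5 - 2) = (-3 + u)/3 = (-3 + u)*(⅓) = -1 + u/3)
(-1 + y(-13, -8)) + t(9, -6) = (-1 + (-1 + (⅓)*(-8))) + 9 = (-1 + (-1 - 8/3)) + 9 = (-1 - 11/3) + 9 = -14/3 + 9 = 13/3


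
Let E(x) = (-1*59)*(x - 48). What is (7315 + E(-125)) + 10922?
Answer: 28444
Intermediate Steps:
E(x) = 2832 - 59*x (E(x) = -59*(-48 + x) = 2832 - 59*x)
(7315 + E(-125)) + 10922 = (7315 + (2832 - 59*(-125))) + 10922 = (7315 + (2832 + 7375)) + 10922 = (7315 + 10207) + 10922 = 17522 + 10922 = 28444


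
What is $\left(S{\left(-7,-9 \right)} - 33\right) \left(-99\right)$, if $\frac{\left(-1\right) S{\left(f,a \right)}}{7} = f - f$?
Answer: $3267$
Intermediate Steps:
$S{\left(f,a \right)} = 0$ ($S{\left(f,a \right)} = - 7 \left(f - f\right) = \left(-7\right) 0 = 0$)
$\left(S{\left(-7,-9 \right)} - 33\right) \left(-99\right) = \left(0 - 33\right) \left(-99\right) = \left(-33\right) \left(-99\right) = 3267$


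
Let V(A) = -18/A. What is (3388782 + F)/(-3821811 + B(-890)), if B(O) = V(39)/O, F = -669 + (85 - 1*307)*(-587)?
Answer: -6784700065/7369725544 ≈ -0.92062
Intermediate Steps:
F = 129645 (F = -669 + (85 - 307)*(-587) = -669 - 222*(-587) = -669 + 130314 = 129645)
B(O) = -6/(13*O) (B(O) = (-18/39)/O = (-18*1/39)/O = -6/(13*O))
(3388782 + F)/(-3821811 + B(-890)) = (3388782 + 129645)/(-3821811 - 6/13/(-890)) = 3518427/(-3821811 - 6/13*(-1/890)) = 3518427/(-3821811 + 3/5785) = 3518427/(-22109176632/5785) = 3518427*(-5785/22109176632) = -6784700065/7369725544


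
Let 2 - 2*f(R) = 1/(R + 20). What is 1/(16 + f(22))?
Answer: 84/1427 ≈ 0.058865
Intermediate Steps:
f(R) = 1 - 1/(2*(20 + R)) (f(R) = 1 - 1/(2*(R + 20)) = 1 - 1/(2*(20 + R)))
1/(16 + f(22)) = 1/(16 + (39/2 + 22)/(20 + 22)) = 1/(16 + (83/2)/42) = 1/(16 + (1/42)*(83/2)) = 1/(16 + 83/84) = 1/(1427/84) = 84/1427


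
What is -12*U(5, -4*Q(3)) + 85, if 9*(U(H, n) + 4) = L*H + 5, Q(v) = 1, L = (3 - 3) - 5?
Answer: 479/3 ≈ 159.67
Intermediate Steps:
L = -5 (L = 0 - 5 = -5)
U(H, n) = -31/9 - 5*H/9 (U(H, n) = -4 + (-5*H + 5)/9 = -4 + (5 - 5*H)/9 = -4 + (5/9 - 5*H/9) = -31/9 - 5*H/9)
-12*U(5, -4*Q(3)) + 85 = -12*(-31/9 - 5/9*5) + 85 = -12*(-31/9 - 25/9) + 85 = -12*(-56/9) + 85 = 224/3 + 85 = 479/3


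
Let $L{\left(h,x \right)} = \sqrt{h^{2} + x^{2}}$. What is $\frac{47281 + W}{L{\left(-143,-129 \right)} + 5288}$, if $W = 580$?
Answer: $\frac{11504044}{1269357} - \frac{4351 \sqrt{37090}}{2538714} \approx 8.7328$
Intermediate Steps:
$\frac{47281 + W}{L{\left(-143,-129 \right)} + 5288} = \frac{47281 + 580}{\sqrt{\left(-143\right)^{2} + \left(-129\right)^{2}} + 5288} = \frac{47861}{\sqrt{20449 + 16641} + 5288} = \frac{47861}{\sqrt{37090} + 5288} = \frac{47861}{5288 + \sqrt{37090}}$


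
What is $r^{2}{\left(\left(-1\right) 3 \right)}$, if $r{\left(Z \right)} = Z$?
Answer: $9$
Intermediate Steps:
$r^{2}{\left(\left(-1\right) 3 \right)} = \left(\left(-1\right) 3\right)^{2} = \left(-3\right)^{2} = 9$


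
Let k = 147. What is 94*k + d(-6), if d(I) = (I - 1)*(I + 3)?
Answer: 13839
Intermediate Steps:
d(I) = (-1 + I)*(3 + I)
94*k + d(-6) = 94*147 + (-3 + (-6)² + 2*(-6)) = 13818 + (-3 + 36 - 12) = 13818 + 21 = 13839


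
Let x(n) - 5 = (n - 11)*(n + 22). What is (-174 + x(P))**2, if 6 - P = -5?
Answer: 28561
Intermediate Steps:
P = 11 (P = 6 - 1*(-5) = 6 + 5 = 11)
x(n) = 5 + (-11 + n)*(22 + n) (x(n) = 5 + (n - 11)*(n + 22) = 5 + (-11 + n)*(22 + n))
(-174 + x(P))**2 = (-174 + (-237 + 11**2 + 11*11))**2 = (-174 + (-237 + 121 + 121))**2 = (-174 + 5)**2 = (-169)**2 = 28561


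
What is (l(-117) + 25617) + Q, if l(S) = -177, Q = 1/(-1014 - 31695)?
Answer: 832116959/32709 ≈ 25440.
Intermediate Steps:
Q = -1/32709 (Q = 1/(-32709) = -1/32709 ≈ -3.0573e-5)
(l(-117) + 25617) + Q = (-177 + 25617) - 1/32709 = 25440 - 1/32709 = 832116959/32709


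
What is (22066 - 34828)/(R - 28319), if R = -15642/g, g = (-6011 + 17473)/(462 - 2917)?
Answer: 3324501/6504347 ≈ 0.51112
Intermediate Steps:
g = -11462/2455 (g = 11462/(-2455) = 11462*(-1/2455) = -11462/2455 ≈ -4.6688)
R = 1745505/521 (R = -15642/(-11462/2455) = -15642*(-2455/11462) = 1745505/521 ≈ 3350.3)
(22066 - 34828)/(R - 28319) = (22066 - 34828)/(1745505/521 - 28319) = -12762/(-13008694/521) = -12762*(-521/13008694) = 3324501/6504347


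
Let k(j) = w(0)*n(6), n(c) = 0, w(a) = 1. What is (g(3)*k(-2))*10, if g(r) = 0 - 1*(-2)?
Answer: 0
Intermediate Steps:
g(r) = 2 (g(r) = 0 + 2 = 2)
k(j) = 0 (k(j) = 1*0 = 0)
(g(3)*k(-2))*10 = (2*0)*10 = 0*10 = 0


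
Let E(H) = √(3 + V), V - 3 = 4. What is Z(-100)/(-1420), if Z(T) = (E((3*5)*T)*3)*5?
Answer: -3*√10/284 ≈ -0.033404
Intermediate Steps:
V = 7 (V = 3 + 4 = 7)
E(H) = √10 (E(H) = √(3 + 7) = √10)
Z(T) = 15*√10 (Z(T) = (√10*3)*5 = (3*√10)*5 = 15*√10)
Z(-100)/(-1420) = (15*√10)/(-1420) = (15*√10)*(-1/1420) = -3*√10/284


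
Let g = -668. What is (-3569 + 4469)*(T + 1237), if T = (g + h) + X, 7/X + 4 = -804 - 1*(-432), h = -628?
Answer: -4992975/94 ≈ -53117.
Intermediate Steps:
X = -7/376 (X = 7/(-4 + (-804 - 1*(-432))) = 7/(-4 + (-804 + 432)) = 7/(-4 - 372) = 7/(-376) = 7*(-1/376) = -7/376 ≈ -0.018617)
T = -487303/376 (T = (-668 - 628) - 7/376 = -1296 - 7/376 = -487303/376 ≈ -1296.0)
(-3569 + 4469)*(T + 1237) = (-3569 + 4469)*(-487303/376 + 1237) = 900*(-22191/376) = -4992975/94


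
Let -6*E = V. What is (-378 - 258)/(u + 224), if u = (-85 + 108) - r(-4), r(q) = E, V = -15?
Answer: -424/163 ≈ -2.6012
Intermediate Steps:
E = 5/2 (E = -⅙*(-15) = 5/2 ≈ 2.5000)
r(q) = 5/2
u = 41/2 (u = (-85 + 108) - 1*5/2 = 23 - 5/2 = 41/2 ≈ 20.500)
(-378 - 258)/(u + 224) = (-378 - 258)/(41/2 + 224) = -636/489/2 = -636*2/489 = -424/163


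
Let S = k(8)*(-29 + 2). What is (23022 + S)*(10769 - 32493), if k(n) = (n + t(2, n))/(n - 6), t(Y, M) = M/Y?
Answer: -496610640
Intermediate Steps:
k(n) = 3*n/(2*(-6 + n)) (k(n) = (n + n/2)/(n - 6) = (n + n*(½))/(-6 + n) = (n + n/2)/(-6 + n) = (3*n/2)/(-6 + n) = 3*n/(2*(-6 + n)))
S = -162 (S = ((3/2)*8/(-6 + 8))*(-29 + 2) = ((3/2)*8/2)*(-27) = ((3/2)*8*(½))*(-27) = 6*(-27) = -162)
(23022 + S)*(10769 - 32493) = (23022 - 162)*(10769 - 32493) = 22860*(-21724) = -496610640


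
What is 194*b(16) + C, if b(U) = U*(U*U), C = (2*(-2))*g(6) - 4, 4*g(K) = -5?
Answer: 794625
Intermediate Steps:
g(K) = -5/4 (g(K) = (1/4)*(-5) = -5/4)
C = 1 (C = (2*(-2))*(-5/4) - 4 = -4*(-5/4) - 4 = 5 - 4 = 1)
b(U) = U**3 (b(U) = U*U**2 = U**3)
194*b(16) + C = 194*16**3 + 1 = 194*4096 + 1 = 794624 + 1 = 794625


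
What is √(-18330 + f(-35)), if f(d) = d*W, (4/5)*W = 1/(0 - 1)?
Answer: I*√73145/2 ≈ 135.23*I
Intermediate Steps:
W = -5/4 (W = 5/(4*(0 - 1)) = (5/4)/(-1) = (5/4)*(-1) = -5/4 ≈ -1.2500)
f(d) = -5*d/4 (f(d) = d*(-5/4) = -5*d/4)
√(-18330 + f(-35)) = √(-18330 - 5/4*(-35)) = √(-18330 + 175/4) = √(-73145/4) = I*√73145/2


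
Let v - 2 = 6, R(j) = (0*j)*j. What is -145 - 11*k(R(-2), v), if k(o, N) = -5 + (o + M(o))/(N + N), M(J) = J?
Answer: -90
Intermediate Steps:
R(j) = 0 (R(j) = 0*j = 0)
v = 8 (v = 2 + 6 = 8)
k(o, N) = -5 + o/N (k(o, N) = -5 + (o + o)/(N + N) = -5 + (2*o)/((2*N)) = -5 + (2*o)*(1/(2*N)) = -5 + o/N)
-145 - 11*k(R(-2), v) = -145 - 11*(-5 + 0/8) = -145 - 11*(-5 + 0*(⅛)) = -145 - 11*(-5 + 0) = -145 - 11*(-5) = -145 + 55 = -90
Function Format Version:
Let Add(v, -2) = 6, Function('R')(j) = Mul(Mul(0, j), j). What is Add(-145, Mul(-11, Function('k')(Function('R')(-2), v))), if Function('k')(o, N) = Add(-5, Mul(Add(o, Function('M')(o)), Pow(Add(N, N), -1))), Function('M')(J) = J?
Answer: -90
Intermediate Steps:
Function('R')(j) = 0 (Function('R')(j) = Mul(0, j) = 0)
v = 8 (v = Add(2, 6) = 8)
Function('k')(o, N) = Add(-5, Mul(o, Pow(N, -1))) (Function('k')(o, N) = Add(-5, Mul(Add(o, o), Pow(Add(N, N), -1))) = Add(-5, Mul(Mul(2, o), Pow(Mul(2, N), -1))) = Add(-5, Mul(Mul(2, o), Mul(Rational(1, 2), Pow(N, -1)))) = Add(-5, Mul(o, Pow(N, -1))))
Add(-145, Mul(-11, Function('k')(Function('R')(-2), v))) = Add(-145, Mul(-11, Add(-5, Mul(0, Pow(8, -1))))) = Add(-145, Mul(-11, Add(-5, Mul(0, Rational(1, 8))))) = Add(-145, Mul(-11, Add(-5, 0))) = Add(-145, Mul(-11, -5)) = Add(-145, 55) = -90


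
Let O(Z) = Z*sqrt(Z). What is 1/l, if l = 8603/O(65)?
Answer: 65*sqrt(65)/8603 ≈ 0.060914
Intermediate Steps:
O(Z) = Z**(3/2)
l = 8603*sqrt(65)/4225 (l = 8603/(65**(3/2)) = 8603/((65*sqrt(65))) = 8603*(sqrt(65)/4225) = 8603*sqrt(65)/4225 ≈ 16.416)
1/l = 1/(8603*sqrt(65)/4225) = 65*sqrt(65)/8603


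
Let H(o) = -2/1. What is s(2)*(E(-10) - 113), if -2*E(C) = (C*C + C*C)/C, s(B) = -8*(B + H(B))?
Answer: 0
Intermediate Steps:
H(o) = -2 (H(o) = -2*1 = -2)
s(B) = 16 - 8*B (s(B) = -8*(B - 2) = -8*(-2 + B) = 16 - 8*B)
E(C) = -C (E(C) = -(C*C + C*C)/(2*C) = -(C² + C²)/(2*C) = -2*C²/(2*C) = -C)
s(2)*(E(-10) - 113) = (16 - 8*2)*(-1*(-10) - 113) = (16 - 16)*(10 - 113) = 0*(-103) = 0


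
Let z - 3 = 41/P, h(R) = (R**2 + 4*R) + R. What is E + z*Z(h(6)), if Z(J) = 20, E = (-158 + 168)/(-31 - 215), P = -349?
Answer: 2473015/42927 ≈ 57.610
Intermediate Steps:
h(R) = R**2 + 5*R
E = -5/123 (E = 10/(-246) = 10*(-1/246) = -5/123 ≈ -0.040650)
z = 1006/349 (z = 3 + 41/(-349) = 3 + 41*(-1/349) = 3 - 41/349 = 1006/349 ≈ 2.8825)
E + z*Z(h(6)) = -5/123 + (1006/349)*20 = -5/123 + 20120/349 = 2473015/42927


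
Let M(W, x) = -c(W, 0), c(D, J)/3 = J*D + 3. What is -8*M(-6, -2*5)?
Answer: 72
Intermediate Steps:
c(D, J) = 9 + 3*D*J (c(D, J) = 3*(J*D + 3) = 3*(D*J + 3) = 3*(3 + D*J) = 9 + 3*D*J)
M(W, x) = -9 (M(W, x) = -(9 + 3*W*0) = -(9 + 0) = -1*9 = -9)
-8*M(-6, -2*5) = -8*(-9) = 72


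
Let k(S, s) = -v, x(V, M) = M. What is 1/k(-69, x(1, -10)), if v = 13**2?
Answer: -1/169 ≈ -0.0059172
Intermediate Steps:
v = 169
k(S, s) = -169 (k(S, s) = -1*169 = -169)
1/k(-69, x(1, -10)) = 1/(-169) = -1/169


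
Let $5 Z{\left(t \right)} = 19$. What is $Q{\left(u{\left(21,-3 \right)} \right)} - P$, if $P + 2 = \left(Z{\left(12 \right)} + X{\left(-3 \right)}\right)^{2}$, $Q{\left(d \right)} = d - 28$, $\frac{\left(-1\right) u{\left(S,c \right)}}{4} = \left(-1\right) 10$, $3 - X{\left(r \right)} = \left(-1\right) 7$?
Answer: $- \frac{4411}{25} \approx -176.44$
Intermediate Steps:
$Z{\left(t \right)} = \frac{19}{5}$ ($Z{\left(t \right)} = \frac{1}{5} \cdot 19 = \frac{19}{5}$)
$X{\left(r \right)} = 10$ ($X{\left(r \right)} = 3 - \left(-1\right) 7 = 3 - -7 = 3 + 7 = 10$)
$u{\left(S,c \right)} = 40$ ($u{\left(S,c \right)} = - 4 \left(\left(-1\right) 10\right) = \left(-4\right) \left(-10\right) = 40$)
$Q{\left(d \right)} = -28 + d$
$P = \frac{4711}{25}$ ($P = -2 + \left(\frac{19}{5} + 10\right)^{2} = -2 + \left(\frac{69}{5}\right)^{2} = -2 + \frac{4761}{25} = \frac{4711}{25} \approx 188.44$)
$Q{\left(u{\left(21,-3 \right)} \right)} - P = \left(-28 + 40\right) - \frac{4711}{25} = 12 - \frac{4711}{25} = - \frac{4411}{25}$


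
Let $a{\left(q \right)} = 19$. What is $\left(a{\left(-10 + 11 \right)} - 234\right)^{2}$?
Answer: $46225$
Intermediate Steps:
$\left(a{\left(-10 + 11 \right)} - 234\right)^{2} = \left(19 - 234\right)^{2} = \left(-215\right)^{2} = 46225$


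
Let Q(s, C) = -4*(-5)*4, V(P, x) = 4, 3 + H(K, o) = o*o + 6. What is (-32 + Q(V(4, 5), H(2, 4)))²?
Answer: 2304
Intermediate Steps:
H(K, o) = 3 + o² (H(K, o) = -3 + (o*o + 6) = -3 + (o² + 6) = -3 + (6 + o²) = 3 + o²)
Q(s, C) = 80 (Q(s, C) = 20*4 = 80)
(-32 + Q(V(4, 5), H(2, 4)))² = (-32 + 80)² = 48² = 2304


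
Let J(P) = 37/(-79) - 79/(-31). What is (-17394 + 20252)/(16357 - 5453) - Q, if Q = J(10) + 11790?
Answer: -157443739787/13351948 ≈ -11792.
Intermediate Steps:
J(P) = 5094/2449 (J(P) = 37*(-1/79) - 79*(-1/31) = -37/79 + 79/31 = 5094/2449)
Q = 28878804/2449 (Q = 5094/2449 + 11790 = 28878804/2449 ≈ 11792.)
(-17394 + 20252)/(16357 - 5453) - Q = (-17394 + 20252)/(16357 - 5453) - 1*28878804/2449 = 2858/10904 - 28878804/2449 = 2858*(1/10904) - 28878804/2449 = 1429/5452 - 28878804/2449 = -157443739787/13351948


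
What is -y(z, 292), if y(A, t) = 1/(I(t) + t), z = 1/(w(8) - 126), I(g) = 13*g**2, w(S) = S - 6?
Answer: -1/1108724 ≈ -9.0194e-7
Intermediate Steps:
w(S) = -6 + S
z = -1/124 (z = 1/((-6 + 8) - 126) = 1/(2 - 126) = 1/(-124) = -1/124 ≈ -0.0080645)
y(A, t) = 1/(t + 13*t**2) (y(A, t) = 1/(13*t**2 + t) = 1/(t + 13*t**2))
-y(z, 292) = -1/(292*(1 + 13*292)) = -1/(292*(1 + 3796)) = -1/(292*3797) = -1*1/1108724 = -1/1108724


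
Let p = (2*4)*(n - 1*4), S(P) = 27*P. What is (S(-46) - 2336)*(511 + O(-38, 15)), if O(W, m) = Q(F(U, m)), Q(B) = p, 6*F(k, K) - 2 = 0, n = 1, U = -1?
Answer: -1742486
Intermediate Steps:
F(k, K) = 1/3 (F(k, K) = 1/3 + (1/6)*0 = 1/3 + 0 = 1/3)
p = -24 (p = (2*4)*(1 - 1*4) = 8*(1 - 4) = 8*(-3) = -24)
Q(B) = -24
O(W, m) = -24
(S(-46) - 2336)*(511 + O(-38, 15)) = (27*(-46) - 2336)*(511 - 24) = (-1242 - 2336)*487 = -3578*487 = -1742486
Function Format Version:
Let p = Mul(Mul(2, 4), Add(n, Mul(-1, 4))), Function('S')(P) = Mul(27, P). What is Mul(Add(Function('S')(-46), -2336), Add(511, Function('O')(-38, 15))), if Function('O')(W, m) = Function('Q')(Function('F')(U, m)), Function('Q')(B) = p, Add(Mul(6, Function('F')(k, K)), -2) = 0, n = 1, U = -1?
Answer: -1742486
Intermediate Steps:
Function('F')(k, K) = Rational(1, 3) (Function('F')(k, K) = Add(Rational(1, 3), Mul(Rational(1, 6), 0)) = Add(Rational(1, 3), 0) = Rational(1, 3))
p = -24 (p = Mul(Mul(2, 4), Add(1, Mul(-1, 4))) = Mul(8, Add(1, -4)) = Mul(8, -3) = -24)
Function('Q')(B) = -24
Function('O')(W, m) = -24
Mul(Add(Function('S')(-46), -2336), Add(511, Function('O')(-38, 15))) = Mul(Add(Mul(27, -46), -2336), Add(511, -24)) = Mul(Add(-1242, -2336), 487) = Mul(-3578, 487) = -1742486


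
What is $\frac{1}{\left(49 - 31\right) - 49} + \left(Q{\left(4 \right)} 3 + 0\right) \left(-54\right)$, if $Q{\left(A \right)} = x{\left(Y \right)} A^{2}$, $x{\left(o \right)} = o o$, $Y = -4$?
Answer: $- \frac{1285633}{31} \approx -41472.0$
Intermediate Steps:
$x{\left(o \right)} = o^{2}$
$Q{\left(A \right)} = 16 A^{2}$ ($Q{\left(A \right)} = \left(-4\right)^{2} A^{2} = 16 A^{2}$)
$\frac{1}{\left(49 - 31\right) - 49} + \left(Q{\left(4 \right)} 3 + 0\right) \left(-54\right) = \frac{1}{\left(49 - 31\right) - 49} + \left(16 \cdot 4^{2} \cdot 3 + 0\right) \left(-54\right) = \frac{1}{18 - 49} + \left(16 \cdot 16 \cdot 3 + 0\right) \left(-54\right) = \frac{1}{-31} + \left(256 \cdot 3 + 0\right) \left(-54\right) = - \frac{1}{31} + \left(768 + 0\right) \left(-54\right) = - \frac{1}{31} + 768 \left(-54\right) = - \frac{1}{31} - 41472 = - \frac{1285633}{31}$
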